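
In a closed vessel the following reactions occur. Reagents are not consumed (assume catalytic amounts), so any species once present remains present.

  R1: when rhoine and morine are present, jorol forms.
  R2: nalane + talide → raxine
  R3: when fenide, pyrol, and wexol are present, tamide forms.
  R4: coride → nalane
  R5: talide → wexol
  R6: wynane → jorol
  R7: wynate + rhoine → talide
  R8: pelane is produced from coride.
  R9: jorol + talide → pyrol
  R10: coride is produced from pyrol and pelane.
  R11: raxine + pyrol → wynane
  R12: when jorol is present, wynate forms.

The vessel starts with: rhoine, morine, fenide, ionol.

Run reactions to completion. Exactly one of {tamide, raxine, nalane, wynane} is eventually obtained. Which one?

tamide

rhoine and morine present → jorol forms (R1).
jorol present → wynate forms (R12).
wynate and rhoine present → talide forms (R7).
jorol and talide present → pyrol forms (R9).
talide present → wexol forms (R5).
fenide, pyrol, and wexol present → tamide forms (R3).
raxine would need nalane and talide (R2), but nalane never forms. wynane would need raxine and pyrol (R11), but raxine never forms. nalane would need coride (R4), but coride never forms.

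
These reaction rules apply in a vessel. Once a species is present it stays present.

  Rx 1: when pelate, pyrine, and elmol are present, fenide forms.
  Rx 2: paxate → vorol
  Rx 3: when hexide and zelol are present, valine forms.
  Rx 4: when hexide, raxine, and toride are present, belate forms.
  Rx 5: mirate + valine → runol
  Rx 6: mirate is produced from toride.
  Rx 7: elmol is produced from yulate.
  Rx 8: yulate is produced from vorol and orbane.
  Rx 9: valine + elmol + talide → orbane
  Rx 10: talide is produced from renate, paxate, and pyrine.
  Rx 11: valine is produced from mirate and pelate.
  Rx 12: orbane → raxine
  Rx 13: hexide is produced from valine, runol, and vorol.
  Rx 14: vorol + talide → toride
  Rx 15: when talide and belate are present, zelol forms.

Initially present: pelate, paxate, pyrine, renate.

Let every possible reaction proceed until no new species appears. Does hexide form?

renate, paxate, and pyrine present → talide forms (Rx 10).
paxate present → vorol forms (Rx 2).
vorol and talide present → toride forms (Rx 14).
toride present → mirate forms (Rx 6).
mirate and pelate present → valine forms (Rx 11).
mirate and valine present → runol forms (Rx 5).
valine, runol, and vorol present → hexide forms (Rx 13).

Yes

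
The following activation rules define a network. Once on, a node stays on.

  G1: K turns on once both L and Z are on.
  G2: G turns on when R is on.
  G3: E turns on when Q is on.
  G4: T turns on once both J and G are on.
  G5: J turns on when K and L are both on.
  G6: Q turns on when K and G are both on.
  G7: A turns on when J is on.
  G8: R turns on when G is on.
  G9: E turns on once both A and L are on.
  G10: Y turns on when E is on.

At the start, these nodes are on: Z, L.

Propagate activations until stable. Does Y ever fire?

G1: L and Z on → K on.
G5: K and L on → J on.
G7: J on → A on.
G9: A and L on → E on.
E is on, so Y turns on (G10).

Yes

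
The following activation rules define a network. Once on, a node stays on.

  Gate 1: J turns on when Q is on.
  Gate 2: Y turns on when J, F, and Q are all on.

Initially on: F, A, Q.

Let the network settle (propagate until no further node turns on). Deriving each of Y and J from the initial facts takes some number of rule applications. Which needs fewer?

J

J: Gate 1: Q on → J on. [1 rule application]
Y: Q is on, so J turns on (Gate 1). Gate 2: J, F, and Q on → Y on. [2 rule applications]
J needs fewer.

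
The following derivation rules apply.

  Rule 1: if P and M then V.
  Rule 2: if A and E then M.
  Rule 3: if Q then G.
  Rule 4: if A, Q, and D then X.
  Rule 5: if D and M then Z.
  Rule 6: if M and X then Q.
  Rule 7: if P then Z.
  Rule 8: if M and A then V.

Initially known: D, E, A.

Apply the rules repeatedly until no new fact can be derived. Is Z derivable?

From A and E, Rule 2 gives M.
D and M hold, so Z follows (Rule 5).

Yes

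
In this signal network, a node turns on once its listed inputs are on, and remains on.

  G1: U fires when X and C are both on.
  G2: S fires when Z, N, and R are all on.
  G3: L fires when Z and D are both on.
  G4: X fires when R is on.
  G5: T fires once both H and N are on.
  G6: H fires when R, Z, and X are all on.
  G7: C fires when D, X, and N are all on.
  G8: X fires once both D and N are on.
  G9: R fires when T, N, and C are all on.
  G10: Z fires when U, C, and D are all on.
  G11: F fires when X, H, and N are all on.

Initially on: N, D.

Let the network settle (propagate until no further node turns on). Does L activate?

G8: D and N on → X on.
G7: D, X, and N on → C on.
X and C are on, so U fires (G1).
U, C, and D are on, so Z fires (G10).
G3: Z and D on → L on.

Yes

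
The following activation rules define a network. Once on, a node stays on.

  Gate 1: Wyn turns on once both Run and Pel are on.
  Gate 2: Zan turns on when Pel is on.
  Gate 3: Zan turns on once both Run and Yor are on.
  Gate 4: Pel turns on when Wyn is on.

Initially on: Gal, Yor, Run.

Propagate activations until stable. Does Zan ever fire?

Run and Yor are on, so Zan turns on (Gate 3).

Yes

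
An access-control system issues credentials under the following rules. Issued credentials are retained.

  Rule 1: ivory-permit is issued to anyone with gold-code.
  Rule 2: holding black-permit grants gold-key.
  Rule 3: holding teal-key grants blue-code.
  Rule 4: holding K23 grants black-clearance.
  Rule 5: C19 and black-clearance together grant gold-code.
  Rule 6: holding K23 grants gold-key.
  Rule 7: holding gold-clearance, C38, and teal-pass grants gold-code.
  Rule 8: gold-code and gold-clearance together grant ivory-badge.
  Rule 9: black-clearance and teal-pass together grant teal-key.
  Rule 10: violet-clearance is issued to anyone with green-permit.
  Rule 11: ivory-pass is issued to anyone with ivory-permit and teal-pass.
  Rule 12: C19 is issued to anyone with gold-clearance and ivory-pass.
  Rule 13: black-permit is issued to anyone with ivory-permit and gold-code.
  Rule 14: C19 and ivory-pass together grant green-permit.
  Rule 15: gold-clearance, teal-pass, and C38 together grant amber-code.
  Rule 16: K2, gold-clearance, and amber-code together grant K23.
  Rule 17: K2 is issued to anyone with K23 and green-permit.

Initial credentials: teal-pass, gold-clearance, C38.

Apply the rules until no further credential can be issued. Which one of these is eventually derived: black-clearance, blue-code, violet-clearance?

violet-clearance

Holding gold-clearance, C38, and teal-pass grants gold-code (Rule 7).
Holding gold-code grants ivory-permit (Rule 1).
Holding ivory-permit and teal-pass grants ivory-pass (Rule 11).
Holding gold-clearance and ivory-pass grants C19 (Rule 12).
Holding C19 and ivory-pass grants green-permit (Rule 14).
Holding green-permit grants violet-clearance (Rule 10).
black-clearance would need K23 (Rule 4), but K23 is never granted. blue-code would need teal-key (Rule 3), but teal-key is never granted.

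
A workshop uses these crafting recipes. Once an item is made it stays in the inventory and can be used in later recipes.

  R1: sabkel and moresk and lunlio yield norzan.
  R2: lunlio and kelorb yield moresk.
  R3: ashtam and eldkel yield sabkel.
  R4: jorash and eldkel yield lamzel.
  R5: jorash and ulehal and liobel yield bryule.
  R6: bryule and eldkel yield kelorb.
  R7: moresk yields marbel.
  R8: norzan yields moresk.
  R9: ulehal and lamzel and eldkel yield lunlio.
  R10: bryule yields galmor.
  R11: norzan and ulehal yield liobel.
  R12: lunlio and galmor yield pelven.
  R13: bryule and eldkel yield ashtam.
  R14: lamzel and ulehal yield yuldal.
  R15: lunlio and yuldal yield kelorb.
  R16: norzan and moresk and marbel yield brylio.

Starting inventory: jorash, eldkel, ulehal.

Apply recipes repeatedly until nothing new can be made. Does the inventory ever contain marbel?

jorash and eldkel → lamzel (R4).
ulehal and lamzel and eldkel → lunlio (R9).
Using R14, lamzel and ulehal make yuldal.
lunlio and yuldal → kelorb (R15).
Using R2, lunlio and kelorb make moresk.
Using R7, moresk makes marbel.

Yes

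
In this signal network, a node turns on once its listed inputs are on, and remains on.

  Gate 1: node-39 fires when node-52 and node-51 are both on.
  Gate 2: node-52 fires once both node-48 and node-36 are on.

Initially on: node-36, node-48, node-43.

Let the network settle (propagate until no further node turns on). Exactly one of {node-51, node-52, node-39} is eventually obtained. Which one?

node-48 and node-36 are on, so node-52 fires (Gate 2).
node-39 would need node-52 and node-51 (Gate 1), but node-51 never turns on. No rule produces node-51, and it is not given.

node-52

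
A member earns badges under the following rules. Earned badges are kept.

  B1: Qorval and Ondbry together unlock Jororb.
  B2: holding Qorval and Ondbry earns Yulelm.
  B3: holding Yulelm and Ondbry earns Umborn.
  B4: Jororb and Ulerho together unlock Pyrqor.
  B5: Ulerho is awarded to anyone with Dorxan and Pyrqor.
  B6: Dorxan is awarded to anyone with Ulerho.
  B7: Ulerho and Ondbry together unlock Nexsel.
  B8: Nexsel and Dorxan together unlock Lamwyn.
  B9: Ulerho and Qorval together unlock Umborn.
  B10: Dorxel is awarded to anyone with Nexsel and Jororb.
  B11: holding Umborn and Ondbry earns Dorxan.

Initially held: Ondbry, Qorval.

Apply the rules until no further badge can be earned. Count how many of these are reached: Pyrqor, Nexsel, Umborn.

With Qorval and Ondbry, Yulelm is earned (B2).
With Yulelm and Ondbry, Umborn is earned (B3).
Pyrqor would need Jororb and Ulerho (B4), but Ulerho is never earned.
Nexsel would need Ulerho and Ondbry (B7), but Ulerho is never earned.
Umborn: reached.
Reached: Umborn — 1 of the 3.

1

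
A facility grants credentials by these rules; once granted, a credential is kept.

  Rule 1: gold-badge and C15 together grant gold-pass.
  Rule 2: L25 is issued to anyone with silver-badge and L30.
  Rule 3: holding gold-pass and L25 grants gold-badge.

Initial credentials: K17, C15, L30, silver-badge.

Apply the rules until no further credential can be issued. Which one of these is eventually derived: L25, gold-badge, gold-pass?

L25

Holding silver-badge and L30 grants L25 (Rule 2).
gold-pass would need gold-badge and C15 (Rule 1), but gold-badge is never granted. gold-badge would need gold-pass and L25 (Rule 3), but gold-pass is never granted.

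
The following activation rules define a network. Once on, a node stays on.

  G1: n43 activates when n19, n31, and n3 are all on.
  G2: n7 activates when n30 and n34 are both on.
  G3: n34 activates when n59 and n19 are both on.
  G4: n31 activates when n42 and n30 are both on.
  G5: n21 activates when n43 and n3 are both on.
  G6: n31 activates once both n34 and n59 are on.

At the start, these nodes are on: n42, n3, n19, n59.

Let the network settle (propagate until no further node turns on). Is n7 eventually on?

n7 would need n30 and n34 (G2), but n30 never turns on.

No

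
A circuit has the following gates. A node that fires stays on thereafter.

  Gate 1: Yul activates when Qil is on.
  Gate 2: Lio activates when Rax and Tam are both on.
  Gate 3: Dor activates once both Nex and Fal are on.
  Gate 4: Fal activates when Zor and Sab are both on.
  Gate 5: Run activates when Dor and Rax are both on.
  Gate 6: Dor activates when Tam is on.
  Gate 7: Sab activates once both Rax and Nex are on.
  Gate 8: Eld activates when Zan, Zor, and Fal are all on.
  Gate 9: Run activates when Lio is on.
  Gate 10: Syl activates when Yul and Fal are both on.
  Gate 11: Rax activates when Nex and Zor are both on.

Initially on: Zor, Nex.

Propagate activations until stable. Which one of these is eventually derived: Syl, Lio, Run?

Run

Gate 11: Nex and Zor on → Rax on.
Rax and Nex are on, so Sab activates (Gate 7).
Gate 4: Zor and Sab on → Fal on.
Gate 3: Nex and Fal on → Dor on.
Dor and Rax are on, so Run activates (Gate 5).
Syl would need Yul and Fal (Gate 10), but Yul never turns on. Lio would need Rax and Tam (Gate 2), but Tam never turns on.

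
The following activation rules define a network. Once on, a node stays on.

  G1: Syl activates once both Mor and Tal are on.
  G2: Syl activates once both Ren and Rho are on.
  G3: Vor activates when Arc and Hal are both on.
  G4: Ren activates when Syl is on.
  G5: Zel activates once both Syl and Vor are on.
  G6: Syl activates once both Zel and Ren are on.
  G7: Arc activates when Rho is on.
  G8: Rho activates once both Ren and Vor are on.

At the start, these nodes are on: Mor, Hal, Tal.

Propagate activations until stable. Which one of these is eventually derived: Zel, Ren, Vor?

Ren

G1: Mor and Tal on → Syl on.
G4: Syl on → Ren on.
Zel would need Syl and Vor (G5), but Vor never turns on. Vor would need Arc and Hal (G3), but Arc never turns on.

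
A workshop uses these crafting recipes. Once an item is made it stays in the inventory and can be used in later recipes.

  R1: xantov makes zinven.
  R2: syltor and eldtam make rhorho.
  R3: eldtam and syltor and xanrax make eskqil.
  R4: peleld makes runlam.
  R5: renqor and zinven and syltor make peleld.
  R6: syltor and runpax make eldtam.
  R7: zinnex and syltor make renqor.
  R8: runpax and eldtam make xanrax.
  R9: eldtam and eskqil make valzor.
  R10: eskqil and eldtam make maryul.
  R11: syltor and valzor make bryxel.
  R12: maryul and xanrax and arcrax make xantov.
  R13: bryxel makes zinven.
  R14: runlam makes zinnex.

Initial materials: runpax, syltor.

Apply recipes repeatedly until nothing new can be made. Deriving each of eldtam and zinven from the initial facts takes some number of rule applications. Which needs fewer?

eldtam: Using R6, syltor and runpax make eldtam. [1 rule application]
zinven: Using R6, syltor and runpax make eldtam. runpax and eldtam → xanrax (R8). Using R3, eldtam, syltor, and xanrax make eskqil. Using R9, eldtam and eskqil make valzor. Using R11, syltor and valzor make bryxel. bryxel → zinven (R13). [6 rule applications]
eldtam needs fewer.

eldtam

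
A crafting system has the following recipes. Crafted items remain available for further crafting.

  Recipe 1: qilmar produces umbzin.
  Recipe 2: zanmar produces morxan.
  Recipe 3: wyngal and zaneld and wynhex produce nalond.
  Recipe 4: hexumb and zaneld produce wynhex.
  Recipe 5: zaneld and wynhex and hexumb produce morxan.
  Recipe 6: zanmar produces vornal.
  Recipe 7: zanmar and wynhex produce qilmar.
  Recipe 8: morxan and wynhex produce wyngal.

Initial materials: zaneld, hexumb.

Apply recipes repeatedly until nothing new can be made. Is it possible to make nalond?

hexumb and zaneld → wynhex (Recipe 4).
Using Recipe 5, zaneld, wynhex, and hexumb make morxan.
Using Recipe 8, morxan and wynhex make wyngal.
wyngal and zaneld and wynhex → nalond (Recipe 3).

Yes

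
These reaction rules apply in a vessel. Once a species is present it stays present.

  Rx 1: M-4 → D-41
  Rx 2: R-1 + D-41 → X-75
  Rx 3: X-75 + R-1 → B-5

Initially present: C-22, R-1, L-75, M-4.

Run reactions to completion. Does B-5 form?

Yes

M-4 present → D-41 forms (Rx 1).
R-1 and D-41 present → X-75 forms (Rx 2).
X-75 and R-1 present → B-5 forms (Rx 3).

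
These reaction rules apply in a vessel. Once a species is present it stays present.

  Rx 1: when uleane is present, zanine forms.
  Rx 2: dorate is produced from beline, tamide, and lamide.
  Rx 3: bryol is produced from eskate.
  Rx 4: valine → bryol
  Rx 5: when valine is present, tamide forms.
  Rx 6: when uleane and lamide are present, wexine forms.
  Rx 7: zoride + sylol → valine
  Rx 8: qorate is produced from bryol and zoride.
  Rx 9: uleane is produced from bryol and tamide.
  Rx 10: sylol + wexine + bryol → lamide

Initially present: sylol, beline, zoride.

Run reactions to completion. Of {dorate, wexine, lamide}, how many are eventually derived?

0

dorate would need beline, tamide, and lamide (Rx 2), but lamide never forms.
wexine would need uleane and lamide (Rx 6), but lamide never forms.
lamide would need sylol, wexine, and bryol (Rx 10), but wexine never forms.
None of the 3 are reached.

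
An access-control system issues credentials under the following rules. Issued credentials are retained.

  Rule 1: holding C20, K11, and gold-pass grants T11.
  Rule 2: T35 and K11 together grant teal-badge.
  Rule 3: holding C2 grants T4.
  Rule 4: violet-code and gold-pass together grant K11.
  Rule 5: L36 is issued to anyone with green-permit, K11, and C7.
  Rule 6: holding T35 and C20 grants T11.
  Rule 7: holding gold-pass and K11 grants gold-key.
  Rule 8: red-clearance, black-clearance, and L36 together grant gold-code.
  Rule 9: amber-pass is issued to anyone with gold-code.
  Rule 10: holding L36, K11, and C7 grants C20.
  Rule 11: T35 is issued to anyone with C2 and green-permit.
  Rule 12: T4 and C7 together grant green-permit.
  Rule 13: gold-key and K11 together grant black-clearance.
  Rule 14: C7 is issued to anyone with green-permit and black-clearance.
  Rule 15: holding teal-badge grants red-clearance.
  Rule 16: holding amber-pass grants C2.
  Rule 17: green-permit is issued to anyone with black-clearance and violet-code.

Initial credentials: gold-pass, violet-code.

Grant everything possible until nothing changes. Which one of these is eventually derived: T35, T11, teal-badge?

Holding violet-code and gold-pass grants K11 (Rule 4).
Holding gold-pass and K11 grants gold-key (Rule 7).
Holding gold-key and K11 grants black-clearance (Rule 13).
Holding black-clearance and violet-code grants green-permit (Rule 17).
Holding green-permit and black-clearance grants C7 (Rule 14).
Holding green-permit, K11, and C7 grants L36 (Rule 5).
Holding L36, K11, and C7 grants C20 (Rule 10).
Holding C20, K11, and gold-pass grants T11 (Rule 1).
teal-badge would need T35 and K11 (Rule 2), but T35 is never granted. T35 would need C2 and green-permit (Rule 11), but C2 is never granted.

T11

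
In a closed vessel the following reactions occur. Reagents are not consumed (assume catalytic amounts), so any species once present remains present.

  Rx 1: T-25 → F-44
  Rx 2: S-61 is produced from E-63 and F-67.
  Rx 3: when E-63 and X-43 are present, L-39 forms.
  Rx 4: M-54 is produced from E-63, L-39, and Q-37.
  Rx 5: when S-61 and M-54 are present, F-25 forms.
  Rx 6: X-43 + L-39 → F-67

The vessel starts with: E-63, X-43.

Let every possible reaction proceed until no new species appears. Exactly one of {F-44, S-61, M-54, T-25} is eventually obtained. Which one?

E-63 and X-43 present → L-39 forms (Rx 3).
X-43 and L-39 present → F-67 forms (Rx 6).
E-63 and F-67 present → S-61 forms (Rx 2).
F-44 would need T-25 (Rx 1), but T-25 never forms. M-54 would need E-63, L-39, and Q-37 (Rx 4), but Q-37 never forms. No rule produces T-25, and it is not given.

S-61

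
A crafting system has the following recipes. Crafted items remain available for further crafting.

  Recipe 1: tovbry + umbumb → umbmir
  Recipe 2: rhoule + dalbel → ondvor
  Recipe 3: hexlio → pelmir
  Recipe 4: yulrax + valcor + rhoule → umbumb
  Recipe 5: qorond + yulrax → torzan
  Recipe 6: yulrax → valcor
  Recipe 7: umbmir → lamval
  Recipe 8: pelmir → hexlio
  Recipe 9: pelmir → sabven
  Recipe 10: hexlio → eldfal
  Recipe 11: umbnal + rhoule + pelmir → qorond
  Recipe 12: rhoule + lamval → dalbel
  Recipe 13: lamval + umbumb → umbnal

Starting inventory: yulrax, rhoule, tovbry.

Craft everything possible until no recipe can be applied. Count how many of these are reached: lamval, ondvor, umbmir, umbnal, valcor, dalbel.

yulrax → valcor (Recipe 6).
yulrax + valcor + rhoule → umbumb (Recipe 4).
tovbry + umbumb → umbmir (Recipe 1).
umbmir → lamval (Recipe 7).
rhoule + lamval → dalbel (Recipe 12).
lamval + umbumb → umbnal (Recipe 13).
rhoule + dalbel → ondvor (Recipe 2).
lamval: reached.
ondvor: reached.
umbmir: reached.
umbnal: reached.
valcor: reached.
dalbel: reached.
All 6 are reached.

6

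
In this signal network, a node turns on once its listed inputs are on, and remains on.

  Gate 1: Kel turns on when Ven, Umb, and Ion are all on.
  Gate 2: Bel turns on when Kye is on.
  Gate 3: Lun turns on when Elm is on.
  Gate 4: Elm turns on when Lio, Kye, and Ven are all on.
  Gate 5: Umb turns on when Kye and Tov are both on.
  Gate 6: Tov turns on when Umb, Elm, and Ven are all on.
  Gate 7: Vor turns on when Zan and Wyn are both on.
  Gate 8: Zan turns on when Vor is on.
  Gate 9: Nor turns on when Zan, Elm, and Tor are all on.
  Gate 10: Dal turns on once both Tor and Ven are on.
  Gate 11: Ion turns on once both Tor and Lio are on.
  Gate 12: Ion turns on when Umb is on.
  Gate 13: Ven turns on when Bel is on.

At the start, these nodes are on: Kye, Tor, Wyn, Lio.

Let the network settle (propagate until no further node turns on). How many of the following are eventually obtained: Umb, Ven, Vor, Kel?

1

Kye is on, so Bel turns on (Gate 2).
Bel is on, so Ven turns on (Gate 13).
Umb would need Kye and Tov (Gate 5), but Tov never turns on.
Ven: reached.
Vor would need Zan and Wyn (Gate 7), but Zan never turns on.
Kel would need Ven, Umb, and Ion (Gate 1), but Umb never turns on.
Reached: Ven — 1 of the 4.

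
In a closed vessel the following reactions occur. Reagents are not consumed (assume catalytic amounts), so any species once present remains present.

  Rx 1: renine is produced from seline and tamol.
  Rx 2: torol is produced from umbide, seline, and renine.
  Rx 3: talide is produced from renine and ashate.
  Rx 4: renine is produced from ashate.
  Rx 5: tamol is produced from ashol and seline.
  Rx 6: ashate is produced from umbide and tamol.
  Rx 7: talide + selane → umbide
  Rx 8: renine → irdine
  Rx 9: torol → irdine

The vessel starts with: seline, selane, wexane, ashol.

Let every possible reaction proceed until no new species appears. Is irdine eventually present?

Yes

ashol and seline present → tamol forms (Rx 5).
seline and tamol present → renine forms (Rx 1).
renine present → irdine forms (Rx 8).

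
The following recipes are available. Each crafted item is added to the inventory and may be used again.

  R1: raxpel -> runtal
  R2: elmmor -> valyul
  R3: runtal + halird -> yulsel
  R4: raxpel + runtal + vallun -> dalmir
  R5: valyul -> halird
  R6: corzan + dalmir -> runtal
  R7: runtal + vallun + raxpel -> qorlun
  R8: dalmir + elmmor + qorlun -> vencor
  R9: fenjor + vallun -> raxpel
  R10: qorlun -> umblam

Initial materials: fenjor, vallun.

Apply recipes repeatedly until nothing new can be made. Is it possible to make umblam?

fenjor + vallun -> raxpel (R9).
raxpel -> runtal (R1).
runtal + vallun + raxpel -> qorlun (R7).
Using R10, qorlun makes umblam.

Yes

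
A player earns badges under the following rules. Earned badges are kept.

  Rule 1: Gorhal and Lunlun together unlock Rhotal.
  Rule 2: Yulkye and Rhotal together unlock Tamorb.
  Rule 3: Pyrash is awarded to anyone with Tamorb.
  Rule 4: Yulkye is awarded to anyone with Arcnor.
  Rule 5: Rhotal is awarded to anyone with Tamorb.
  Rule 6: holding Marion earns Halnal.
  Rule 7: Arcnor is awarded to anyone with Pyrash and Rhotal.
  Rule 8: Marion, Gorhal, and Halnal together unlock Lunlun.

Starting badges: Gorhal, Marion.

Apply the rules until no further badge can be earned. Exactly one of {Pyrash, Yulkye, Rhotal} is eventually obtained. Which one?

With Marion, Halnal is earned (Rule 6).
With Marion, Gorhal, and Halnal, Lunlun is earned (Rule 8).
With Gorhal and Lunlun, Rhotal is earned (Rule 1).
Pyrash would need Tamorb (Rule 3), but Tamorb is never earned. Yulkye would need Arcnor (Rule 4), but Arcnor is never earned.

Rhotal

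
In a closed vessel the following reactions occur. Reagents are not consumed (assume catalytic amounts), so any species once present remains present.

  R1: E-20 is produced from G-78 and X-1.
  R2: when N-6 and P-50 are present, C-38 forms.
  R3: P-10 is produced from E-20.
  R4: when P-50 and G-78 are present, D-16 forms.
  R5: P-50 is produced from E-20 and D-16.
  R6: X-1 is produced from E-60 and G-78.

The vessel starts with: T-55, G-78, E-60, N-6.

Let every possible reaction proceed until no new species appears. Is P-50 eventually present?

No

P-50 would need E-20 and D-16 (R5), but D-16 never forms.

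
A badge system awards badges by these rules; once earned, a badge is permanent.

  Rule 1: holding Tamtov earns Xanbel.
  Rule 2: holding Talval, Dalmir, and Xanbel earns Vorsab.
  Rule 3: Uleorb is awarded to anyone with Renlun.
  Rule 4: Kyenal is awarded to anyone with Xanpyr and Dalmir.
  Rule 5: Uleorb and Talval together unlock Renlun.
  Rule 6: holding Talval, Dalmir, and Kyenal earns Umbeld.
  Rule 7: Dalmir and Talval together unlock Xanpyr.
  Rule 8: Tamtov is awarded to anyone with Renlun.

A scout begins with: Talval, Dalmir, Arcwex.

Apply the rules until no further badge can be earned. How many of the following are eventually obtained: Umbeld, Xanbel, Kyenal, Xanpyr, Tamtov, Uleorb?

With Dalmir and Talval, Xanpyr is earned (Rule 7).
With Xanpyr and Dalmir, Kyenal is earned (Rule 4).
With Talval, Dalmir, and Kyenal, Umbeld is earned (Rule 6).
Umbeld: reached.
Xanbel would need Tamtov (Rule 1), but Tamtov is never earned.
Kyenal: reached.
Xanpyr: reached.
Tamtov would need Renlun (Rule 8), but Renlun is never earned.
Uleorb would need Renlun (Rule 3), but Renlun is never earned.
Reached: Umbeld, Kyenal, and Xanpyr — 3 of the 6.

3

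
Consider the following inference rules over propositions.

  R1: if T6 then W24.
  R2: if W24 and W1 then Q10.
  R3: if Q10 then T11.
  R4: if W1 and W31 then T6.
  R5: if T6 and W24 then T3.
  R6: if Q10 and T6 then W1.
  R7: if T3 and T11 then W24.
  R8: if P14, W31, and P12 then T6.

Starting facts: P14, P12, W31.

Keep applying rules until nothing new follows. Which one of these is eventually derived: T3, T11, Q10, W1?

T3

From P14, W31, and P12, R8 gives T6.
T6 holds, so W24 follows (R1).
T6 and W24 hold, so T3 follows (R5).
W1 would need Q10 and T6 (R6), but Q10 is never established. Q10 would need W24 and W1 (R2), but W1 is never established. T11 would need Q10 (R3), but Q10 is never established.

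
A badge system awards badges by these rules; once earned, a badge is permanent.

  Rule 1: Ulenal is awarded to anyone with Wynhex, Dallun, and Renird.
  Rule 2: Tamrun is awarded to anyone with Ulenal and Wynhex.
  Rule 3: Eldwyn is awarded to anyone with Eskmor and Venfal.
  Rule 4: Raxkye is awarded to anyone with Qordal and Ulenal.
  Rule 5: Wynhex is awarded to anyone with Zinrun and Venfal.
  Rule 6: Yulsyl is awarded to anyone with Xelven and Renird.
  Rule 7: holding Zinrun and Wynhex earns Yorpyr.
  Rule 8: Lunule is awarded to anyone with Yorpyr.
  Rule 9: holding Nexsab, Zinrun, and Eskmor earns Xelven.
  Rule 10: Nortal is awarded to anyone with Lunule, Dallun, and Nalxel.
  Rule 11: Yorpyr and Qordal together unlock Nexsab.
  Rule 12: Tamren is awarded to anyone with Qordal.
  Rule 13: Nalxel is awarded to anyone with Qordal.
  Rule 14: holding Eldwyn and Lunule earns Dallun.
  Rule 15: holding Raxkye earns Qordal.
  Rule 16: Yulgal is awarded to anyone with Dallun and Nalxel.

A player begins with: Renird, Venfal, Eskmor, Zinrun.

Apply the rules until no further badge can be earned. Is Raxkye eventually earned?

Raxkye would need Qordal and Ulenal (Rule 4), but Qordal is never earned.

No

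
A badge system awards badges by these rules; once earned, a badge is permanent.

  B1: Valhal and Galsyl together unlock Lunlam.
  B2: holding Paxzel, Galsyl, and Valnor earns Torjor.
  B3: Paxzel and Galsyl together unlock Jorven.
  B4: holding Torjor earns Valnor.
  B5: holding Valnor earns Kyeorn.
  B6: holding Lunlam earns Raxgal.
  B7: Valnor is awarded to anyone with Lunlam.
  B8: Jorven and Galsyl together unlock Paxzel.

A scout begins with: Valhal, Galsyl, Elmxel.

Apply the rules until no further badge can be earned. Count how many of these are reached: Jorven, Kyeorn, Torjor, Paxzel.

1

With Valhal and Galsyl, Lunlam is earned (B1).
With Lunlam, Valnor is earned (B7).
With Valnor, Kyeorn is earned (B5).
Jorven would need Paxzel and Galsyl (B3), but Paxzel is never earned.
Kyeorn: reached.
Torjor would need Paxzel, Galsyl, and Valnor (B2), but Paxzel is never earned.
Paxzel would need Jorven and Galsyl (B8), but Jorven is never earned.
Reached: Kyeorn — 1 of the 4.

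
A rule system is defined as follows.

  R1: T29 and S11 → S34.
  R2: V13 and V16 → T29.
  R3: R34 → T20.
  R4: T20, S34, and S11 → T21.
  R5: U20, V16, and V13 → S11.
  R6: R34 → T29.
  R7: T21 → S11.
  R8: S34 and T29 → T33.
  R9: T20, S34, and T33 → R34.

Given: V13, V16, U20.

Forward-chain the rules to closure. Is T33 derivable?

Yes

V13 and V16 hold, so T29 follows (R2).
From U20, V16, and V13, R5 gives S11.
T29 and S11 hold, so S34 follows (R1).
S34 and T29 hold, so T33 follows (R8).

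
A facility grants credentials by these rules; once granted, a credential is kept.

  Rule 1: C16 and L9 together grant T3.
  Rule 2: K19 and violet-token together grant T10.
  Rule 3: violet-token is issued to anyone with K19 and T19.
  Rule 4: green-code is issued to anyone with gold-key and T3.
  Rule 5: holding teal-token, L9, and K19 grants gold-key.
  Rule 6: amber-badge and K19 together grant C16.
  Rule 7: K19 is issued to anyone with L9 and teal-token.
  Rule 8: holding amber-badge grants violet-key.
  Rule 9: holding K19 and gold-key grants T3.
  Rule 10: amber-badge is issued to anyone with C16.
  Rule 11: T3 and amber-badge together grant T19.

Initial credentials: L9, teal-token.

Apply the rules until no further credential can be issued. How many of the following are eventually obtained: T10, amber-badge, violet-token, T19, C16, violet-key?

T10 would need K19 and violet-token (Rule 2), but violet-token is never granted.
amber-badge would need C16 (Rule 10), but C16 is never granted.
violet-token would need K19 and T19 (Rule 3), but T19 is never granted.
T19 would need T3 and amber-badge (Rule 11), but amber-badge is never granted.
C16 would need amber-badge and K19 (Rule 6), but amber-badge is never granted.
violet-key would need amber-badge (Rule 8), but amber-badge is never granted.
None of the 6 are reached.

0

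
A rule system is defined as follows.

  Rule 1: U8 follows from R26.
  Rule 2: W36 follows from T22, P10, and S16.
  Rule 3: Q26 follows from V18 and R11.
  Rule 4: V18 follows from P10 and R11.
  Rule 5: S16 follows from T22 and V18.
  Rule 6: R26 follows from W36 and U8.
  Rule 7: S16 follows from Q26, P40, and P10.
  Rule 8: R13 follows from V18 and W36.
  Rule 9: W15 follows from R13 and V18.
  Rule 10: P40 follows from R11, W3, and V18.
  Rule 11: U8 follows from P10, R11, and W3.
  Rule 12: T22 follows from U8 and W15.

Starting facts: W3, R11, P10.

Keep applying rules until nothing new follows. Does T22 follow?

No

T22 would need U8 and W15 (Rule 12), but W15 is never established.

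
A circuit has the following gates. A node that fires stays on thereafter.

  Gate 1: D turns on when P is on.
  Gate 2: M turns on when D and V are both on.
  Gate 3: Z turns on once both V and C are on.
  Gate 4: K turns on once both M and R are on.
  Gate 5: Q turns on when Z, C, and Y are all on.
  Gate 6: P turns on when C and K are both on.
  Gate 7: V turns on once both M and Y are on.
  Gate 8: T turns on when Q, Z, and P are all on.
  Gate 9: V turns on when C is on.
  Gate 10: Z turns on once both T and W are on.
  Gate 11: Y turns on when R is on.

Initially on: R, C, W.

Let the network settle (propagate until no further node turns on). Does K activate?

No

K would need M and R (Gate 4), but M never turns on.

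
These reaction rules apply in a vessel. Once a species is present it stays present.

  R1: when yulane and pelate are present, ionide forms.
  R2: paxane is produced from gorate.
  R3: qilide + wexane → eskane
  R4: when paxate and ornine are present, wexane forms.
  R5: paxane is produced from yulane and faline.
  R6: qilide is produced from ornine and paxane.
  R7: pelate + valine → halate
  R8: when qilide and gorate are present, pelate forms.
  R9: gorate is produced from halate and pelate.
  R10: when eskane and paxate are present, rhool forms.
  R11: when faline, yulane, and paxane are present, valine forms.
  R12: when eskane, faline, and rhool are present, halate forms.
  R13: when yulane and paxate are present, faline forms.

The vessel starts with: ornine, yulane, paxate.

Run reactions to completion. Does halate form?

Yes

yulane and paxate present → faline forms (R13).
paxate and ornine present → wexane forms (R4).
yulane and faline present → paxane forms (R5).
ornine and paxane present → qilide forms (R6).
qilide and wexane present → eskane forms (R3).
eskane and paxate present → rhool forms (R10).
eskane, faline, and rhool present → halate forms (R12).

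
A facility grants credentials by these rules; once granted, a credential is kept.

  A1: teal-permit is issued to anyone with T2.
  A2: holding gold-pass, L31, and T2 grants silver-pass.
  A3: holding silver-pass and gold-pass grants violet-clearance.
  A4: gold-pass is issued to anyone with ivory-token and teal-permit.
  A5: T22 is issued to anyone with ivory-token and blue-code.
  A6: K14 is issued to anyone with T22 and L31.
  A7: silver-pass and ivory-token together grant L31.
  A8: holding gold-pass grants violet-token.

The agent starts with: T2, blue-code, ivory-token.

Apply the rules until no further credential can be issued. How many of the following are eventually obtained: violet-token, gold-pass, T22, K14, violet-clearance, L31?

3

Holding ivory-token and blue-code grants T22 (A5).
Holding T2 grants teal-permit (A1).
Holding ivory-token and teal-permit grants gold-pass (A4).
Holding gold-pass grants violet-token (A8).
violet-token: reached.
gold-pass: reached.
T22: reached.
K14 would need T22 and L31 (A6), but L31 is never granted.
violet-clearance would need silver-pass and gold-pass (A3), but silver-pass is never granted.
L31 would need silver-pass and ivory-token (A7), but silver-pass is never granted.
Reached: violet-token, gold-pass, and T22 — 3 of the 6.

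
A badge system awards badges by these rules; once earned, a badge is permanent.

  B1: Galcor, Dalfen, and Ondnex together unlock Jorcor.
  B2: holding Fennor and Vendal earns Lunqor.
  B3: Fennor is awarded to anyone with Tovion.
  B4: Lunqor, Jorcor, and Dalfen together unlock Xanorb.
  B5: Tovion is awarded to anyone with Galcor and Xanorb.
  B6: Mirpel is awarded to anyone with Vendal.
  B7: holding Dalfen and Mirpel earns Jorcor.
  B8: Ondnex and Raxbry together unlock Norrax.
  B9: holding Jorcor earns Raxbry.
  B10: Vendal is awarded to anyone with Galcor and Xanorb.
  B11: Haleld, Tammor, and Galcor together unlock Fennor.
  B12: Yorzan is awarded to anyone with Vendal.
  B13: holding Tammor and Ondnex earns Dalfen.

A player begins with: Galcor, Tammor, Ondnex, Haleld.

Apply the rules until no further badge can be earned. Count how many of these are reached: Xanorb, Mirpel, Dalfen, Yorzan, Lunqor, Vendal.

1

With Tammor and Ondnex, Dalfen is earned (B13).
Xanorb would need Lunqor, Jorcor, and Dalfen (B4), but Lunqor is never earned.
Mirpel would need Vendal (B6), but Vendal is never earned.
Dalfen: reached.
Yorzan would need Vendal (B12), but Vendal is never earned.
Lunqor would need Fennor and Vendal (B2), but Vendal is never earned.
Vendal would need Galcor and Xanorb (B10), but Xanorb is never earned.
Reached: Dalfen — 1 of the 6.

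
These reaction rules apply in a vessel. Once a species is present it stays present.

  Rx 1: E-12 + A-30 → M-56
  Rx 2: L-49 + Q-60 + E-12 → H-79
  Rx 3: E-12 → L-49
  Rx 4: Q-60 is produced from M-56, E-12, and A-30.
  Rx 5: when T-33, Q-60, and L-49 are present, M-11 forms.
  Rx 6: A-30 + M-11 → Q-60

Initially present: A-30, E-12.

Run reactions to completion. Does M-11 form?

No

M-11 would need T-33, Q-60, and L-49 (Rx 5), but T-33 never forms.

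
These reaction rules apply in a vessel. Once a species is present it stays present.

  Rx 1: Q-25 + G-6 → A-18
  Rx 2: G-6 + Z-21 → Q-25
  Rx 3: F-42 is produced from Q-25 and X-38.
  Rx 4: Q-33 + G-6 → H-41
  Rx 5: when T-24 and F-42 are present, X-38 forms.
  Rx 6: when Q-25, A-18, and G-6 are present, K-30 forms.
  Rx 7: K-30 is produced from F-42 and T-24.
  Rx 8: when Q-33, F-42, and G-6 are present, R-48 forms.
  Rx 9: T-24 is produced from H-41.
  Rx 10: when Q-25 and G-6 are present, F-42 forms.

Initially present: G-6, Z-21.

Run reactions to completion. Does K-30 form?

G-6 and Z-21 present → Q-25 forms (Rx 2).
Q-25 and G-6 present → A-18 forms (Rx 1).
Q-25, A-18, and G-6 present → K-30 forms (Rx 6).

Yes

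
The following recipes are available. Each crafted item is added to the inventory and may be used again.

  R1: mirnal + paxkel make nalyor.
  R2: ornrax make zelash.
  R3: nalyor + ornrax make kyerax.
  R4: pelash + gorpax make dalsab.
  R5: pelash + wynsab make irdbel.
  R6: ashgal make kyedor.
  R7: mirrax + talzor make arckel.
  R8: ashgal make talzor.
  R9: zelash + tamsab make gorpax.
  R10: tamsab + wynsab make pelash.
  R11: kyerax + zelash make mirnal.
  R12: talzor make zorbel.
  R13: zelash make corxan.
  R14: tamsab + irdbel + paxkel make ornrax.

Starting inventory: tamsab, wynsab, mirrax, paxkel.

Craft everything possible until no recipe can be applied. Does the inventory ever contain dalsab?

Yes

tamsab + wynsab → pelash (R10).
pelash + wynsab → irdbel (R5).
Using R14, tamsab, irdbel, and paxkel make ornrax.
ornrax → zelash (R2).
zelash + tamsab → gorpax (R9).
pelash + gorpax → dalsab (R4).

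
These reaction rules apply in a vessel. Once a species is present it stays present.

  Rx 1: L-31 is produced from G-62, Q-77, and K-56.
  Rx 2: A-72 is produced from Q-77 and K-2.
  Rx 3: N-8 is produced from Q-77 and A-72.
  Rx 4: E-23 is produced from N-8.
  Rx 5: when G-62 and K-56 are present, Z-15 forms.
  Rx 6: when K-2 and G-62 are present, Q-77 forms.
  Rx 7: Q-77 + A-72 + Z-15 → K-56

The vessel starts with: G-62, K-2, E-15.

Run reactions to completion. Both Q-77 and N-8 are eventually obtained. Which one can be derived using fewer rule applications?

Q-77

Q-77: K-2 and G-62 present → Q-77 forms (Rx 6). [1 rule application]
N-8: K-2 and G-62 present → Q-77 forms (Rx 6). Q-77 and K-2 present → A-72 forms (Rx 2). Q-77 and A-72 present → N-8 forms (Rx 3). [3 rule applications]
Q-77 needs fewer.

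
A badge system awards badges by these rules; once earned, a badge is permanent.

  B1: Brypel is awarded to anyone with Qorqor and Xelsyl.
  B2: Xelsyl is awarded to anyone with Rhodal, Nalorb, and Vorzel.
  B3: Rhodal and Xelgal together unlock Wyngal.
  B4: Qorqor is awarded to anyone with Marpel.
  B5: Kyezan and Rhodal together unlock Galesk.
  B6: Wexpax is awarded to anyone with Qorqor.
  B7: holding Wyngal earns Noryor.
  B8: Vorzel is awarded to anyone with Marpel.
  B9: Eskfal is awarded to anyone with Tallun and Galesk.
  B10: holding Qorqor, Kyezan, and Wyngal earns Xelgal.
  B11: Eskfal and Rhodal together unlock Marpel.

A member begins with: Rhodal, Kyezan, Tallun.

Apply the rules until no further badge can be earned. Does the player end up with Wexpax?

Yes

With Kyezan and Rhodal, Galesk is earned (B5).
With Tallun and Galesk, Eskfal is earned (B9).
With Eskfal and Rhodal, Marpel is earned (B11).
With Marpel, Qorqor is earned (B4).
With Qorqor, Wexpax is earned (B6).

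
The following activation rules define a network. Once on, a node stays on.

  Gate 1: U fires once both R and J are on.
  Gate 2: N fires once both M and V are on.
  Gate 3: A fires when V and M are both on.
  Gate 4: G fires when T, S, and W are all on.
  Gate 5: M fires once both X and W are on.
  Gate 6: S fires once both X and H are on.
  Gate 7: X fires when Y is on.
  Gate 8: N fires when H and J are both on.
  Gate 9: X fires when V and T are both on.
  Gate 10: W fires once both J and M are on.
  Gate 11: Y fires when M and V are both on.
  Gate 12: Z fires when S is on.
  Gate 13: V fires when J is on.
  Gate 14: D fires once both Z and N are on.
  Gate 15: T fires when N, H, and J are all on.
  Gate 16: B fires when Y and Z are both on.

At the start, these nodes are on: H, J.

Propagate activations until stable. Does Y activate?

No

Y would need M and V (Gate 11), but M never turns on.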